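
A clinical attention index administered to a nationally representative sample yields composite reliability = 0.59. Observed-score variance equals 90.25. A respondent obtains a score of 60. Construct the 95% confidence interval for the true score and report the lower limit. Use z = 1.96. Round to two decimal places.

SD = √90.25 ≈ 9.500
SEM = 9.500*√(1 − 0.590) ≈ 6.083
1.96 * SEM ≈ 11.923
Lower bound: 60 − 11.923 = 48.077

48.08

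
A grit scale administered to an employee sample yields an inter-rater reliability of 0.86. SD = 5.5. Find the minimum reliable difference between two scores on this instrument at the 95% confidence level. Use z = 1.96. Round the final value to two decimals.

5.70

SEM = 5.5000 × √(1 − 0.8600) = 5.5000 × √0.1400 ≈ 5.5000 × 0.3742 ≈ 2.0579
SE_diff = √2 × SEM ≈ 2.9103
Smallest detectable difference = 1.96×2.9103 ≈ 5.7042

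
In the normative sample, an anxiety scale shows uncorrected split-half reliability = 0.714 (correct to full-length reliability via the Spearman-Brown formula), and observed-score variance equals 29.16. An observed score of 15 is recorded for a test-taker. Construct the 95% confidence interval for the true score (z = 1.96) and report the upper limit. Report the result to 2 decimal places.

SD = √29.16 = 5.4000
Spearman-Brown: r = 2(0.714) / (1 + 0.714) = 1.4280 / 1.7140 ≃ 0.8331
The standard error of measurement is 5.4000*√(1 − 0.8331) ≃ 5.4000*0.4085 ≃ 2.2058.
1.96 * SEM ≃ 4.3234
Upper limit = 15 + 4.3234 ≃ 19.3234

19.32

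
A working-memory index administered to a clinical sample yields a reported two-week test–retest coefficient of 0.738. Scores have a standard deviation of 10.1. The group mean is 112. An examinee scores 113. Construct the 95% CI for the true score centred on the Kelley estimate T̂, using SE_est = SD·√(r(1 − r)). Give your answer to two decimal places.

[104.03, 121.44]

T̂ = 0.7380(113) + 0.2620(112) ≈ 112.7380
SE_est = 10.1000·√[r(1 − r)] ≈ 4.4412
95% CI: 112.7380 ± 8.7047 ≈ (104.0333, 121.4427)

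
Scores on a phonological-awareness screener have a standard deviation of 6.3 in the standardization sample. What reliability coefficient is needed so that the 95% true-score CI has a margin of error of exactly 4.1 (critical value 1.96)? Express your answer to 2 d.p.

SEM needed = half-width / z = 4.1/1.96 ≈ 2.092
r = 1 − (SEM / SD)² = 1 − (2.092 / 6.3)² ≈ 1 − 0.110 ≈ 0.890

0.89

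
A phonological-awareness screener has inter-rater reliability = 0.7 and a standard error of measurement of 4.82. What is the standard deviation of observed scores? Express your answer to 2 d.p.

8.80

SD = SEM / √(1 − r) = 4.82 / √0.3000 ≈ 4.82 / 0.5477 ≈ 8.8001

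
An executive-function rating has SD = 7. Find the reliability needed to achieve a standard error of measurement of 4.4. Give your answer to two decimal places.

0.60

Required reliability = 1 − (SEM/SD)² = 1 − 0.3951 ≃ 0.6049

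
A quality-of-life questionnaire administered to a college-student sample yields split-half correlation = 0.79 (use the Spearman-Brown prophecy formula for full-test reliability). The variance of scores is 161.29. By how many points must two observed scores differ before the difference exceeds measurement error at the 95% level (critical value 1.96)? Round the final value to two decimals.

SD = √161.29 ≈ 12.7000
Spearman-Brown: r = 2(0.79) / (1 + 0.79) = 1.5800 / 1.7900 ≈ 0.8827
SEM = 12.7000 × √(1 − 0.8827) = 12.7000 × √0.1173 ≈ 12.7000 × 0.3425 ≈ 4.3500
SE_diff = √2 × SEM ≈ 6.1518
Minimum reliable difference = 1.96 × SE_diff ≈ 1.96 × 6.1518 ≈ 12.0575

12.06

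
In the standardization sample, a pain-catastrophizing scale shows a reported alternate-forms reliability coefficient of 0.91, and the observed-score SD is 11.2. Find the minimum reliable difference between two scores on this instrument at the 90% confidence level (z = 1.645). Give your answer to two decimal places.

SEM = 11.20000*√(1 − 0.91000) ≃ 3.36000
SE_diff = √2 * SEM ≃ 4.75176
Minimum reliable difference = 1.645 * SE_diff ≃ 1.645 * 4.75176 ≃ 7.81664

7.82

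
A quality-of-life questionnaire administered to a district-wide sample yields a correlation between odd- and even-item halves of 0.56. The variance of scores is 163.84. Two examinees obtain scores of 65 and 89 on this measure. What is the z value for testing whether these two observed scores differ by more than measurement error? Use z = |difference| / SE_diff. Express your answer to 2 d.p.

SD = √163.84 = 12.800
r_full = 2·0.56 / (1 + 0.56) ≈ 0.718
SEM = 12.800 × √(1 − 0.718) = 12.800 × √0.282 ≈ 12.800 × 0.531 ≈ 6.798
SE_diff = SEM × √2 ≈ 6.798 × 1.414 ≈ 9.614
z = |65 − 89| / 9.614 = 24 / 9.614 ≈ 2.496

2.50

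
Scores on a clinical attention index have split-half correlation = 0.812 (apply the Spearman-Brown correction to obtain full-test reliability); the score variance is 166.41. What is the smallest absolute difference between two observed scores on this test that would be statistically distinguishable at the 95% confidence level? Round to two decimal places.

σ = 166.41^(1/2) = 12.9000
Spearman-Brown: r = 2(0.812) / (1 + 0.812) = 1.6240 / 1.8120 ≈ 0.8962
SEM = 12.9000 × √(1 − 0.8962) = 12.9000 × √0.1038 ≈ 12.9000 × 0.3221 ≈ 4.1552
SE_diff = √2 × SEM ≈ 5.8763
Smallest detectable difference = 1.96×5.8763 ≈ 11.5176

11.52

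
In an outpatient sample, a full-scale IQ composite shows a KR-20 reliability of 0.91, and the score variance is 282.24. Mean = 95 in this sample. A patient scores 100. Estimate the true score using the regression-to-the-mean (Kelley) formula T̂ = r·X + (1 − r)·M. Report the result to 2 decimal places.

T̂ = r·X + (1 − r)·M = 0.91000·100 + 0.09000·95 = 91.00000 + 8.55000 ≈ 99.55000

99.55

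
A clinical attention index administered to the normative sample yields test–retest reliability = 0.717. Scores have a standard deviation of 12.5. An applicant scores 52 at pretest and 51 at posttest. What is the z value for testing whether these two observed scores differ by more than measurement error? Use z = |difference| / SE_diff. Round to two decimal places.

0.11

SEM = 12.5000 · √(1 − 0.7170) = 12.5000 · √0.2830 ≈ 12.5000 · 0.5320 ≈ 6.6497
SE_diff = SEM · √2 ≈ 6.6497 · 1.4142 ≈ 9.4041
z = |52 − 51| / 9.4041 = 1 / 9.4041 ≈ 0.1063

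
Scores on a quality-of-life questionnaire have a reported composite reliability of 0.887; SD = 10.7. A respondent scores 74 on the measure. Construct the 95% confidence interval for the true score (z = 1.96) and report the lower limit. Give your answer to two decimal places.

66.95

SEM = 10.7000 * √(1 − 0.8870) = 10.7000 * √0.1130 ≈ 10.7000 * 0.3362 ≈ 3.5969
Margin = 1.96 * 3.5969 ≈ 7.0498
Lower bound: 74 − 7.0498 = 66.9502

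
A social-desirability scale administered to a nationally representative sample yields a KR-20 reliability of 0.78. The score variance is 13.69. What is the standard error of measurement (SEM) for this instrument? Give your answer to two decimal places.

SD = √13.69 = 3.70000
SEM = 3.70000·√(1 − 0.78000) ≈ 1.73545

1.74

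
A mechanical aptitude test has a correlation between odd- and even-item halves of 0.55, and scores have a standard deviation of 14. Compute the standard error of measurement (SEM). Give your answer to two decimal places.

7.54

Full-length reliability (Spearman-Brown) = 2(0.55)/(1+0.55) ≈ 0.70968
The standard error of measurement is 14.00000*√(1 − 0.70968) ≈ 14.00000*0.53882 ≈ 7.54342.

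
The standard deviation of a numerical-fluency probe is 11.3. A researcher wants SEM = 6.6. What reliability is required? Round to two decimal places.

0.66

r = 1 − (SEM / SD)² = 1 − (6.600 / 11.3)² ≈ 1 − 0.341 ≈ 0.659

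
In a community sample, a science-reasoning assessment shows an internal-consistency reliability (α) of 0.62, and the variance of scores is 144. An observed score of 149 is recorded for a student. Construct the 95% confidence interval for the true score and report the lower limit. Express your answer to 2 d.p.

134.50

σ = 144^(1/2) = 12.0000
The standard error of measurement is 12.0000·√(1 − 0.6200) ≈ 12.0000·0.6164 ≈ 7.3973.
Margin = 1.96 · 7.3973 ≈ 14.4987
Lower bound: 149 − 14.4987 = 134.5013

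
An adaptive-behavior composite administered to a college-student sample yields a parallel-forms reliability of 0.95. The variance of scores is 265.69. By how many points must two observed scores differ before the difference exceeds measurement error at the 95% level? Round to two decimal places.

10.10

SD = √265.69 = 16.3000
SEM = 16.3000 × √(1 − 0.9500) = 16.3000 × √0.0500 ≈ 16.3000 × 0.2236 ≈ 3.6448
SE_diff = √2 × SEM ≈ 5.1545
Minimum reliable difference = 1.96 × SE_diff ≈ 1.96 × 5.1545 ≈ 10.1028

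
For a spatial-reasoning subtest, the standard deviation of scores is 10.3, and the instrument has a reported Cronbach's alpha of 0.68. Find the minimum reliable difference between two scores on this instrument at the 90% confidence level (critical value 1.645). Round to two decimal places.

13.55

The standard error of measurement is 10.30000*√(1 − 0.68000) ≈ 10.30000*0.56569 ≈ 5.82656.
SE_diff = √2 * SEM ≈ 8.24000
Smallest detectable difference = 1.645*8.24000 ≈ 13.55480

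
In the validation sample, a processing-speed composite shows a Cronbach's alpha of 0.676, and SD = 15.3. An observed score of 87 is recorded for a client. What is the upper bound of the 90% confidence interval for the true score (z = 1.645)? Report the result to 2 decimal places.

SEM = 15.300×√(1 − 0.676) ≈ 8.709
Half-width = 1.645×8.709 ≈ 14.326
Upper bound: 87 + 14.326 = 101.326

101.33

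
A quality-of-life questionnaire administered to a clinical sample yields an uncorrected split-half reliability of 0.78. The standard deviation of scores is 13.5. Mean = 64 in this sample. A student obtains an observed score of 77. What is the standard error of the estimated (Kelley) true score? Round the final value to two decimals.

4.44

Spearman-Brown: r = 2(0.78) / (1 + 0.78) = 1.560 / 1.780 ≈ 0.876
SE_est = SD × √(r(1 − r)) = 13.500 × √0.108 ≈ 13.500 × 0.329 ≈ 4.443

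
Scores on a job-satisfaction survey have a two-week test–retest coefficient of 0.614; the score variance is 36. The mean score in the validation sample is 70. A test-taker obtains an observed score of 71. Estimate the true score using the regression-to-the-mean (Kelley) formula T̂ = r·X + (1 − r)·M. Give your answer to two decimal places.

T̂ = 0.614(71) + 0.386(70) ≈ 70.614

70.61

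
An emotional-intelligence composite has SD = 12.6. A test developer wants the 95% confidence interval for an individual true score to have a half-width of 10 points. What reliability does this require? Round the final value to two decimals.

0.84

SEM needed = half-width / z = 10/1.96 ≈ 5.1020
r = 1 − (SEM / SD)² = 1 − (5.1020 / 12.6)² ≈ 1 − 0.1640 ≈ 0.8360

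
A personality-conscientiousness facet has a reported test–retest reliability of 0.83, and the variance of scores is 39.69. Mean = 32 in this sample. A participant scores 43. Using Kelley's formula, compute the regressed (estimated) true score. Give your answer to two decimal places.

T̂ = 0.8300(43) + 0.1700(32) ≈ 41.1300

41.13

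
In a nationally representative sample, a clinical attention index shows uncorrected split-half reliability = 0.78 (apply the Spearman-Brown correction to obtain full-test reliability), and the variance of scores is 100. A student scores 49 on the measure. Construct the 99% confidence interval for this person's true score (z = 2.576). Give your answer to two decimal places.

[39.94, 58.06]

SD = √100 ≈ 10.000
Spearman-Brown: r = 2(0.78) / (1 + 0.78) = 1.560 / 1.780 ≈ 0.876
SEM = 10.000×√(1 − 0.876) ≈ 3.516
2.576 × SEM ≈ 9.056
Interval: (39.944, 58.056)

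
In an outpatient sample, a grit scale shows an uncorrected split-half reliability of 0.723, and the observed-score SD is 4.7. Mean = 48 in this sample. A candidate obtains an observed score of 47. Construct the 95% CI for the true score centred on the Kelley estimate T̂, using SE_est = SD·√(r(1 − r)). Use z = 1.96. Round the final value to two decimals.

Full-length reliability (Spearman-Brown) = 2(0.723)/(1+0.723) ≈ 0.839
T̂ = r·X + (1 − r)·M = 0.839·47 + 0.161·48 ≈ 39.444 + 7.717 ≈ 47.161
SE_est = SD · √(r(1 − r)) = 4.700 · √0.135 ≈ 4.700 · 0.367 ≈ 1.726
95% CI: 47.161 ± 3.384 ≈ (43.777, 50.544)

[43.78, 50.54]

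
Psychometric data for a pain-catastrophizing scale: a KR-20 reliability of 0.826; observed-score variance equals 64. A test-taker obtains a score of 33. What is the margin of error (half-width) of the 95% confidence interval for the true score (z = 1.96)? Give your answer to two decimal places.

σ = 64^(1/2) = 8.00000
SEM = 8.00000*√(1 − 0.82600) ≈ 3.33706
1.96 * SEM ≈ 6.54065

6.54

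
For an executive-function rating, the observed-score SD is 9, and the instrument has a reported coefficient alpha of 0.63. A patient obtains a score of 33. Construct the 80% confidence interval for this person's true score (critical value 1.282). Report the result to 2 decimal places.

[25.98, 40.02]

SEM = 9.000*√(1 − 0.630) ≃ 5.474
1.282 * SEM ≃ 7.018
Interval: (25.982, 40.018)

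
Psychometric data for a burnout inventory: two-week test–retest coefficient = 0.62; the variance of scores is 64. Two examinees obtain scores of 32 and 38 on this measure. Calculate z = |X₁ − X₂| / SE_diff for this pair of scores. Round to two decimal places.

σ = 64^(1/2) = 8.00000
The standard error of measurement is 8.00000*√(1 − 0.62000) ≃ 8.00000*0.61644 ≃ 4.93153.
SE_diff = √2 * SEM ≃ 6.97424
z = 6 / 6.97424 ≃ 0.86031

0.86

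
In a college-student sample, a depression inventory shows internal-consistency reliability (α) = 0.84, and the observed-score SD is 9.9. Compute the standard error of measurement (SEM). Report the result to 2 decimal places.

3.96

The standard error of measurement is 9.900·√(1 − 0.840) ≈ 9.900·0.400 ≈ 3.960.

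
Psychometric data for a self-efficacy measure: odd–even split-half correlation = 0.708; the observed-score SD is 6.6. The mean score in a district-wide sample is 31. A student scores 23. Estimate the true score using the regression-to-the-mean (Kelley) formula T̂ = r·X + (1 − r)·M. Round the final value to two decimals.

24.37

Full-length reliability (Spearman-Brown) = 2(0.708)/(1+0.708) ≈ 0.8290
T̂ = 0.8290(23) + 0.1710(31) ≈ 24.3677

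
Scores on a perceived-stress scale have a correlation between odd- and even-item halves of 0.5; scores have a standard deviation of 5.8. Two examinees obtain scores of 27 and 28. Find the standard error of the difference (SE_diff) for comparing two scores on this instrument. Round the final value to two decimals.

4.74

Full-length reliability (Spearman-Brown) = 2(0.5)/(1+0.5) ≈ 0.6667
The standard error of measurement is 5.8000·√(1 − 0.6667) ≈ 5.8000·0.5774 ≈ 3.3486.
SE_diff = √2 · SEM ≈ 4.7357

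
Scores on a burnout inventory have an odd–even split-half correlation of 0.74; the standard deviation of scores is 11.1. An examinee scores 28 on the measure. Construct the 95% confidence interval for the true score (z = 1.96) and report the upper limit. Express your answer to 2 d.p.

36.41

Full-length reliability (Spearman-Brown) = 2(0.74)/(1+0.74) ≃ 0.85057
SEM = 11.10000*√(1 − 0.85057) ≃ 4.29077
Half-width = 1.96*4.29077 ≃ 8.40991
Upper bound: 28 + 8.40991 = 36.40991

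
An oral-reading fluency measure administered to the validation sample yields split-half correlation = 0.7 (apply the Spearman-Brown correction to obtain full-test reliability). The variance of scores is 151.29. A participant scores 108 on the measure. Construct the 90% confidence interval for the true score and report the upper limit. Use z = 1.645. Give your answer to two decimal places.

σ = 151.29^(1/2) = 12.3000
Spearman-Brown: r = 2(0.7) / (1 + 0.7) = 1.4000 / 1.7000 ≈ 0.8235
SEM = 12.3000 × √(1 − 0.8235) = 12.3000 × √0.1765 ≈ 12.3000 × 0.4201 ≈ 5.1670
Margin = 1.645 × 5.1670 ≈ 8.4998
Upper limit = 108 + 8.4998 ≈ 116.4998

116.50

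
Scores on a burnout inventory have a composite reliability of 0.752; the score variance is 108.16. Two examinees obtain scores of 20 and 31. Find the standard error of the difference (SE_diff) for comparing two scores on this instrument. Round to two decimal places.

SD = √108.16 ≈ 10.4000
SEM = 10.4000·√(1 − 0.7520) ≈ 5.1792
Standard error of the difference = 5.1792·√2 ≈ 7.3244

7.32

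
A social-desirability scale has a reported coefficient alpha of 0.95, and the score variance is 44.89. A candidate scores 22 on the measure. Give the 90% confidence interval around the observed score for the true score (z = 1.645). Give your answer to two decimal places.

σ = 44.89^(1/2) = 6.700
SEM = 6.700·√(1 − 0.950) ≈ 1.498
Margin = 1.645 · 1.498 ≈ 2.464
Interval: (19.536, 24.464)

[19.54, 24.46]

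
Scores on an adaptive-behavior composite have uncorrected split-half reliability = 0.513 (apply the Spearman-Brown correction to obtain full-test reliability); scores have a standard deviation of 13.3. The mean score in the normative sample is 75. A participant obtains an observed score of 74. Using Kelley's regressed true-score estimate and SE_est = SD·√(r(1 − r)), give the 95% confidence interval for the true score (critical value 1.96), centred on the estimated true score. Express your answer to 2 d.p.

[62.14, 86.50]

Spearman-Brown: r = 2(0.513) / (1 + 0.513) = 1.0260 / 1.5130 ≃ 0.6781
T̂ = r·X + (1 − r)·M = 0.6781·74 + 0.3219·75 ≃ 50.1811 + 24.1408 ≃ 74.3219
SE_est = SD · √(r(1 − r)) = 13.3000 · √0.2183 ≃ 13.3000 · 0.4672 ≃ 6.2137
CI = 74.3219 ± 1.96 · 6.2137 → [62.1430, 86.5007]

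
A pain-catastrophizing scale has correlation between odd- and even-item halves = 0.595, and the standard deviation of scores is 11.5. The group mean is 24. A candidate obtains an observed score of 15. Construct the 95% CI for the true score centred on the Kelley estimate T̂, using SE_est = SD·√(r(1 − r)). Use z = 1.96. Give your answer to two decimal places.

[7.47, 27.10]

r_full = 2·0.595 / (1 + 0.595) ≈ 0.7461
T̂ = r·X + (1 − r)·M = 0.7461*15 + 0.2539*24 ≈ 11.1912 + 6.0940 ≈ 17.2853
SE_est = 11.5000·√[r(1 − r)] ≈ 5.0054
95% CI: 17.2853 ± 9.8106 ≈ (7.4747, 27.0958)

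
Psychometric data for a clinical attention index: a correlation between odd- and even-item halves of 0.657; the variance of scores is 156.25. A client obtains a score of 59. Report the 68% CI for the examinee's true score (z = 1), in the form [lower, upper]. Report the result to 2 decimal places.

[53.31, 64.69]

SD = √156.25 = 12.50000
r_full = 2·0.657 / (1 + 0.657) ≈ 0.79300
SEM = 12.50000*√(1 − 0.79300) ≈ 5.68716
1 * SEM ≈ 5.68716
68% CI: 59 ± 5.68716 = [53.31284, 64.68716]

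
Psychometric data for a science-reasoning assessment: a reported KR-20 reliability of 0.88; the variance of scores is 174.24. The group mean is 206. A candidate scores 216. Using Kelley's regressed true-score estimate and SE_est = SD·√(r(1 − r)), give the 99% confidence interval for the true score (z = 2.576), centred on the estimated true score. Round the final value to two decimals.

[203.75, 225.85]

SD = √174.24 ≃ 13.2000
T̂ = r·X + (1 − r)·M = 0.8800×216 + 0.1200×206 = 190.0800 + 24.7200 ≃ 214.8000
SE_est = SD × √(r(1 − r)) = 13.2000 × √0.1056 ≃ 13.2000 × 0.3250 ≃ 4.2895
CI = 214.8000 ± 2.576 × 4.2895 → [203.7503, 225.8497]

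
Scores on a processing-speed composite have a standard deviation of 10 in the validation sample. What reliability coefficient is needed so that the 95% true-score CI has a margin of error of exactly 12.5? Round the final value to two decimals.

0.59

SEM needed = half-width / z = 12.5/1.96 ≈ 6.378
r = 1 − (6.378/10)² ≈ 1 − 0.407 ≈ 0.593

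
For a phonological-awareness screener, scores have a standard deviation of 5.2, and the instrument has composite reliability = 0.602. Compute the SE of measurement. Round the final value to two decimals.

The standard error of measurement is 5.20000·√(1 − 0.60200) ≈ 5.20000·0.63087 ≈ 3.28054.

3.28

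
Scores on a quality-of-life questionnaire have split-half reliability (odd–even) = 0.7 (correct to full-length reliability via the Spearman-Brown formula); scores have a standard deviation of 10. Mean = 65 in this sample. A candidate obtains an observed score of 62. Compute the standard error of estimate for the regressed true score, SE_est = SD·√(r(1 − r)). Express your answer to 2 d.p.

3.81

Full-length reliability (Spearman-Brown) = 2(0.7)/(1+0.7) ≈ 0.824
SE_est = 10.000·√[r(1 − r)] ≈ 3.812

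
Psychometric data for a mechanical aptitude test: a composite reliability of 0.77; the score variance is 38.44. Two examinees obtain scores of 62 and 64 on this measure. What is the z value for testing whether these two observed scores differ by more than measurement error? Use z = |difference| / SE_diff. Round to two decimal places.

0.48

σ = 38.44^(1/2) = 6.200
SEM = 6.200 * √(1 − 0.770) = 6.200 * √0.230 ≃ 6.200 * 0.480 ≃ 2.973
Standard error of the difference = 2.973·√2 ≃ 4.205
z = |62 − 64| / 4.205 = 2 / 4.205 ≃ 0.476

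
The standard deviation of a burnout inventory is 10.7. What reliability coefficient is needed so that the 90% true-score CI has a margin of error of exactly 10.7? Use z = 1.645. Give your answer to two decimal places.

SEM needed = half-width / z = 10.7/1.645 ≃ 6.5046
Required reliability = 1 − (SEM/SD)² = 1 − 0.3695 ≃ 0.6305

0.63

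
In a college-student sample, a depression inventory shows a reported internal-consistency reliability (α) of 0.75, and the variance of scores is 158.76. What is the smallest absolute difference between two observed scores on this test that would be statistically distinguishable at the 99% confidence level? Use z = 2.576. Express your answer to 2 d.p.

SD = √158.76 ≈ 12.600
SEM = 12.600 * √(1 − 0.750) = 12.600 * √0.250 ≈ 12.600 * 0.500 ≈ 6.300
SE_diff = SEM * √2 ≈ 6.300 * 1.414 ≈ 8.910
Minimum reliable difference = 2.576 * SE_diff ≈ 2.576 * 8.910 ≈ 22.951

22.95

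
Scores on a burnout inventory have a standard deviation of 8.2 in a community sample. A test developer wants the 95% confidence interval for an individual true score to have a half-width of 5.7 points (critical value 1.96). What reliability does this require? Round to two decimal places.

0.87

SEM needed = half-width / z = 5.7/1.96 ≈ 2.908
r = 1 − (SEM / SD)² = 1 − (2.908 / 8.2)² ≈ 1 − 0.126 ≈ 0.874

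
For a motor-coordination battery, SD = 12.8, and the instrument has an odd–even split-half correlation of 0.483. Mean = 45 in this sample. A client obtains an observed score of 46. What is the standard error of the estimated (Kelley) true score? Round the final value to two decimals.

Full-length reliability (Spearman-Brown) = 2(0.483)/(1+0.483) ≈ 0.651
SE_est = SD × √(r(1 − r)) = 12.800 × √0.227 ≈ 12.800 × 0.477 ≈ 6.100

6.10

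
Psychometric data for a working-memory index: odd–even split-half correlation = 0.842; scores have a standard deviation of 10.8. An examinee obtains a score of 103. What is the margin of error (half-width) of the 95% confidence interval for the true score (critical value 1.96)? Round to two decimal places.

Spearman-Brown: r = 2(0.842) / (1 + 0.842) = 1.684 / 1.842 ≈ 0.914
SEM = 10.800*√(1 − 0.914) ≈ 3.163
Half-width = 1.96*3.163 ≈ 6.200

6.20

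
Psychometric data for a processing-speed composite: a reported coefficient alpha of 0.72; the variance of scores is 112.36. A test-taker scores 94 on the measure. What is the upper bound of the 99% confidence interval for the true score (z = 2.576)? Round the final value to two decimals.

108.45

SD = √112.36 ≈ 10.6000
SEM = 10.6000 * √(1 − 0.7200) = 10.6000 * √0.2800 ≈ 10.6000 * 0.5292 ≈ 5.6090
2.576 * SEM ≈ 14.4488
Upper limit = 94 + 14.4488 ≈ 108.4488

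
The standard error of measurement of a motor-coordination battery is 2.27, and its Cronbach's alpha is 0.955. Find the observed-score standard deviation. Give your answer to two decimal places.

10.70

SD = 2.27 / √(1 − 0.955) ≃ 10.701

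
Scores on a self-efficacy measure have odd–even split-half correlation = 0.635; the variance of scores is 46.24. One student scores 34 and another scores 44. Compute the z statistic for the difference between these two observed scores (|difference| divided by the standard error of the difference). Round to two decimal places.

2.20

SD = √46.24 = 6.800
Full-length reliability (Spearman-Brown) = 2(0.635)/(1+0.635) ≈ 0.777
SEM = 6.800 * √(1 − 0.777) = 6.800 * √0.223 ≈ 6.800 * 0.472 ≈ 3.213
SE_diff = √2 * SEM ≈ 4.544
z = |34 − 44| / 4.544 = 10 / 4.544 ≈ 2.201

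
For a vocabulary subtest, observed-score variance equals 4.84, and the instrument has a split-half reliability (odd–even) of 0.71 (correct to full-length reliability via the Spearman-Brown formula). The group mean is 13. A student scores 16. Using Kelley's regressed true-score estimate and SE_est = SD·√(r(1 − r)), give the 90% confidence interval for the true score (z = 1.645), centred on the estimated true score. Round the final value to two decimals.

[14.13, 16.85]

SD = √4.84 = 2.200
Full-length reliability (Spearman-Brown) = 2(0.71)/(1+0.71) ≈ 0.830
T̂ = r·X + (1 − r)·M = 0.830*16 + 0.170*13 ≈ 13.287 + 2.205 ≈ 15.491
SE_est = SD * √(r(1 − r)) = 2.200 * √0.141 ≈ 2.200 * 0.375 ≈ 0.826
CI = 15.491 ± 1.645 * 0.826 → [14.133, 16.849]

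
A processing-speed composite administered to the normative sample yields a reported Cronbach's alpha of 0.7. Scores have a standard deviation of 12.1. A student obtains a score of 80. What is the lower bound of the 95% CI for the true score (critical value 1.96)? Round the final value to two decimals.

SEM = 12.100 × √(1 − 0.700) = 12.100 × √0.300 ≈ 12.100 × 0.548 ≈ 6.627
1.96 × SEM ≈ 12.990
Lower bound: 80 − 12.990 = 67.010

67.01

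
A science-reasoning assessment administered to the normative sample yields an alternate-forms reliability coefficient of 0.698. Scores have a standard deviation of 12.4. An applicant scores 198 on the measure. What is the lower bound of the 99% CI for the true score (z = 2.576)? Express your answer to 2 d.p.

180.45

SEM = 12.400·√(1 − 0.698) ≈ 6.814
Margin = 2.576 · 6.814 ≈ 17.554
Lower bound: 198 − 17.554 = 180.446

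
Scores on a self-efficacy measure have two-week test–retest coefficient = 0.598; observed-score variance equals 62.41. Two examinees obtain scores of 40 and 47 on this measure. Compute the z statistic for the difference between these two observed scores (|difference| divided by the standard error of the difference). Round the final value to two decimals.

0.99

SD = √62.41 ≈ 7.9000
SEM = 7.9000×√(1 − 0.5980) ≈ 5.0089
SE_diff = √2 × SEM ≈ 7.0836
z = |40 − 47| / 7.0836 = 7 / 7.0836 ≈ 0.9882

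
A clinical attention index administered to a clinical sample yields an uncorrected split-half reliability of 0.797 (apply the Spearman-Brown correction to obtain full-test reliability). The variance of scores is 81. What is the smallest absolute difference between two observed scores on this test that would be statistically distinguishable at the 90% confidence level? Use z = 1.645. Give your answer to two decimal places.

σ = 81^(1/2) = 9.000
r_full = 2·0.797 / (1 + 0.797) ≈ 0.887
SEM = 9.000*√(1 − 0.887) ≈ 3.025
SE_diff = √2 * SEM ≈ 4.278
Minimum reliable difference = 1.645 * SE_diff ≈ 1.645 * 4.278 ≈ 7.037

7.04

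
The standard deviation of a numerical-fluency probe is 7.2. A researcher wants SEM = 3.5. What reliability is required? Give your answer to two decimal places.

r = 1 − (SEM / SD)² = 1 − (3.500 / 7.2)² ≈ 1 − 0.236 ≈ 0.764

0.76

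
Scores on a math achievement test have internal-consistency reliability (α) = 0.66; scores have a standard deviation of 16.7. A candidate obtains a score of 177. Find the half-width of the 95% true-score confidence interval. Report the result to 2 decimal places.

SEM = 16.700·√(1 − 0.660) ≃ 9.738
Margin = 1.96 · 9.738 ≃ 19.086

19.09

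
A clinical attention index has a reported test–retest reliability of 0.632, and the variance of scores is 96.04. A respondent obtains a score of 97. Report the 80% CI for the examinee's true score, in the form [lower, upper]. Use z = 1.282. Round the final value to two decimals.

SD = √96.04 = 9.80000
SEM = 9.80000 · √(1 − 0.63200) = 9.80000 · √0.36800 ≈ 9.80000 · 0.60663 ≈ 5.94497
Margin = 1.282 · 5.94497 ≈ 7.62146
80% CI: 97 ± 7.62146 = [89.37854, 104.62146]

[89.38, 104.62]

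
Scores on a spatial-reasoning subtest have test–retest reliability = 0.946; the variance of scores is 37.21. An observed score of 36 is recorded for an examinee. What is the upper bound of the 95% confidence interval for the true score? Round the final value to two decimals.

38.78

SD = √37.21 ≃ 6.100
SEM = 6.100 · √(1 − 0.946) = 6.100 · √0.054 ≃ 6.100 · 0.232 ≃ 1.418
1.96 · SEM ≃ 2.778
Upper bound: 36 + 2.778 = 38.778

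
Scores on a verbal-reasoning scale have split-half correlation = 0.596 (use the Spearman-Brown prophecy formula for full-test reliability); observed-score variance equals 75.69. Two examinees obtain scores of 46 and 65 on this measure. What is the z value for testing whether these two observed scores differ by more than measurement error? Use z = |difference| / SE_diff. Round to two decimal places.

3.07

SD = √75.69 ≈ 8.7000
Spearman-Brown: r = 2(0.596) / (1 + 0.596) = 1.1920 / 1.5960 ≈ 0.7469
SEM = 8.7000×√(1 − 0.7469) ≈ 4.3772
Standard error of the difference = 4.3772·√2 ≈ 6.1903
z = 19 / 6.1903 ≈ 3.0693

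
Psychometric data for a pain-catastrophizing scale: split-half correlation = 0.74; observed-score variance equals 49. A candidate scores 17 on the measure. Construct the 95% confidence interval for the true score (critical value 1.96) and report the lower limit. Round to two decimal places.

11.70

SD = √49 ≈ 7.00000
r_full = 2·0.74 / (1 + 0.74) ≈ 0.85057
SEM = 7.00000*√(1 − 0.85057) ≈ 2.70589
Half-width = 1.96*2.70589 ≈ 5.30354
Lower bound: 17 − 5.30354 = 11.69646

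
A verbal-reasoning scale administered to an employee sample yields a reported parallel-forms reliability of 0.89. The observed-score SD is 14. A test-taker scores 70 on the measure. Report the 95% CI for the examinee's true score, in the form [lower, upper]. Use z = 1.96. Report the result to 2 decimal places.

SEM = 14.000*√(1 − 0.890) ≈ 4.643
Half-width = 1.96*4.643 ≈ 9.101
Interval: (60.899, 79.101)

[60.90, 79.10]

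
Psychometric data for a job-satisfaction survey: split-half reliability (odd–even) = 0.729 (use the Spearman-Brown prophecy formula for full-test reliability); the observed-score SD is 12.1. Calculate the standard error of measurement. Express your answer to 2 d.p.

r_full = 2·0.729 / (1 + 0.729) ≈ 0.8433
SEM = 12.1000·√(1 − 0.8433) ≈ 4.7904

4.79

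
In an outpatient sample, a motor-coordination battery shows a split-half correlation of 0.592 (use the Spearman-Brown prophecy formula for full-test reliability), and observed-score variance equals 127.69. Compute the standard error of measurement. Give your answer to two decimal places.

5.72

σ = 127.69^(1/2) = 11.3000
Spearman-Brown: r = 2(0.592) / (1 + 0.592) = 1.1840 / 1.5920 ≃ 0.7437
SEM = 11.3000 × √(1 − 0.7437) = 11.3000 × √0.2563 ≃ 11.3000 × 0.5062 ≃ 5.7205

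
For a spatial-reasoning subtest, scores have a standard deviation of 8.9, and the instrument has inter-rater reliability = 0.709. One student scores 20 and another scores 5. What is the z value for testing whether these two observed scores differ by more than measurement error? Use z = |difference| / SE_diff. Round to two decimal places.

SEM = 8.900 · √(1 − 0.709) = 8.900 · √0.291 ≃ 8.900 · 0.539 ≃ 4.801
SE_diff = SEM · √2 ≃ 4.801 · 1.414 ≃ 6.790
z = 15 / 6.790 ≃ 2.209

2.21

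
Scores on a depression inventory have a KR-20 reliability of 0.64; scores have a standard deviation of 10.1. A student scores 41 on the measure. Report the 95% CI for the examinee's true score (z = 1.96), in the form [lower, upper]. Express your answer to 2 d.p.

SEM = 10.1000·√(1 − 0.6400) ≈ 6.0600
1.96 · SEM ≈ 11.8776
CI = 41 ± 11.8776 → [29.1224, 52.8776]

[29.12, 52.88]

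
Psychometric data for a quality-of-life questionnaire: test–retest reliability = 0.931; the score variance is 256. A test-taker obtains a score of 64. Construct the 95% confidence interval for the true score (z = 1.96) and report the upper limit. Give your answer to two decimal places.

SD = √256 ≈ 16.00000
SEM = 16.00000 * √(1 − 0.93100) = 16.00000 * √0.06900 ≈ 16.00000 * 0.26268 ≈ 4.20286
Margin = 1.96 * 4.20286 ≈ 8.23760
Upper bound: 64 + 8.23760 = 72.23760

72.24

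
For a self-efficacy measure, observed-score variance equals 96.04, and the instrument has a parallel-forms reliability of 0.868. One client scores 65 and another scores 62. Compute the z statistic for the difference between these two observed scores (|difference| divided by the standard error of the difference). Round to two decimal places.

σ = 96.04^(1/2) = 9.800
SEM = 9.800×√(1 − 0.868) ≈ 3.561
Standard error of the difference = 3.561·√2 ≈ 5.035
z = |65 − 62| / 5.035 = 3 / 5.035 ≈ 0.596

0.60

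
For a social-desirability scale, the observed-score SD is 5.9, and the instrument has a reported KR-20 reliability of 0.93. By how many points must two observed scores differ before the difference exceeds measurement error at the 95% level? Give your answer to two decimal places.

The standard error of measurement is 5.9000×√(1 − 0.9300) ≈ 5.9000×0.2646 ≈ 1.5610.
SE_diff = SEM × √2 ≈ 1.5610 × 1.4142 ≈ 2.2076
Smallest detectable difference = 1.96×2.2076 ≈ 4.3269

4.33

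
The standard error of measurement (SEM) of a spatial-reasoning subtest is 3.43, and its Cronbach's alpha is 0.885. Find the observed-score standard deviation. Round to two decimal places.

σ = SEM·(1 − r)^(−1/2) ≃ 3.43×2.94884 ≃ 10.11452

10.11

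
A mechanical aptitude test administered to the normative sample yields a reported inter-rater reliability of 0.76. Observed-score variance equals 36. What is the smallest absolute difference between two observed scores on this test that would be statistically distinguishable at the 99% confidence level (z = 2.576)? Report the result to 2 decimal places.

SD = √36 ≈ 6.000
SEM = 6.000 · √(1 − 0.760) = 6.000 · √0.240 ≈ 6.000 · 0.490 ≈ 2.939
SE_diff = SEM · √2 ≈ 2.939 · 1.414 ≈ 4.157
Minimum reliable difference = 2.576 · SE_diff ≈ 2.576 · 4.157 ≈ 10.708

10.71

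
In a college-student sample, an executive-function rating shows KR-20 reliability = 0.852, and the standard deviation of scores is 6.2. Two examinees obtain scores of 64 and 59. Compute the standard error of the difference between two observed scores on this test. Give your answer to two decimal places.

3.37

SEM = 6.200 × √(1 − 0.852) = 6.200 × √0.148 ≃ 6.200 × 0.385 ≃ 2.385
SE_diff = √2 × SEM ≃ 3.373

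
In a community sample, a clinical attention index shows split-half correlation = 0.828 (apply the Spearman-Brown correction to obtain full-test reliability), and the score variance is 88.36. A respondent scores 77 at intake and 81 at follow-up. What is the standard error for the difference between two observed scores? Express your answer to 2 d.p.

SD = √88.36 ≈ 9.40000
r_full = 2·0.828 / (1 + 0.828) ≈ 0.90591
SEM = 9.40000·√(1 − 0.90591) ≈ 2.88339
SE_diff = √2 · SEM ≈ 4.07773

4.08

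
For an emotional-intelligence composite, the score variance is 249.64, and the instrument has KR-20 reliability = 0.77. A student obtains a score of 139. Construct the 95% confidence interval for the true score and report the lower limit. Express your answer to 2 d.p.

SD = √249.64 ≈ 15.8000
SEM = 15.8000 * √(1 − 0.7700) = 15.8000 * √0.2300 ≈ 15.8000 * 0.4796 ≈ 7.5774
Margin = 1.96 * 7.5774 ≈ 14.8517
Lower limit = 139 − 14.8517 ≈ 124.1483

124.15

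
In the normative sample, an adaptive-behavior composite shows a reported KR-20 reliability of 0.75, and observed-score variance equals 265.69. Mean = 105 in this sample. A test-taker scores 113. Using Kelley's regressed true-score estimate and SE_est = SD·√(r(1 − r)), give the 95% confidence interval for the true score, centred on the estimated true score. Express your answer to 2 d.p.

[97.17, 124.83]

SD = √265.69 ≈ 16.300
T̂ = r·X + (1 − r)·M = 0.750×113 + 0.250×105 = 84.750 + 26.250 ≈ 111.000
SE_est = SD × √(r(1 − r)) = 16.300 × √0.188 ≈ 16.300 × 0.433 ≈ 7.058
95% CI: 111.000 ± 13.834 ≈ (97.166, 124.834)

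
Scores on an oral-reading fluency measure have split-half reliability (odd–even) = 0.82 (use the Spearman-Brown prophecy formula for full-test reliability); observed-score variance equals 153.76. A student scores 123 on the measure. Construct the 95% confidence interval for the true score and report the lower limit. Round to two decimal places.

115.36

SD = √153.76 ≃ 12.40000
Full-length reliability (Spearman-Brown) = 2(0.82)/(1+0.82) ≃ 0.90110
SEM = 12.40000*√(1 − 0.90110) ≃ 3.89962
1.96 * SEM ≃ 7.64325
Lower limit = 123 − 7.64325 ≃ 115.35675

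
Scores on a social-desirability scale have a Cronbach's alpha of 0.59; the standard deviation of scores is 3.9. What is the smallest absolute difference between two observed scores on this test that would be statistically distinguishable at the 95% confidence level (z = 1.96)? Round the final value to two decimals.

SEM = 3.900 · √(1 − 0.590) = 3.900 · √0.410 ≃ 3.900 · 0.640 ≃ 2.497
SE_diff = √2 · SEM ≃ 3.532
Minimum reliable difference = 1.96 · SE_diff ≃ 1.96 · 3.532 ≃ 6.922

6.92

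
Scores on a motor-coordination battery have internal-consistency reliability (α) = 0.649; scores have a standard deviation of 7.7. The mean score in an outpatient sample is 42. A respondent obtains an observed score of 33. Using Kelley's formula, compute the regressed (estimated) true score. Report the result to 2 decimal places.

Estimated true score = 0.649*33 + (1 − 0.649)*42 ≈ 36.159

36.16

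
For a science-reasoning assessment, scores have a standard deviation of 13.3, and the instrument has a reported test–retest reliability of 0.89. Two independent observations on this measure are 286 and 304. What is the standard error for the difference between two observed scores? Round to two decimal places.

The standard error of measurement is 13.3000*√(1 − 0.8900) ≈ 13.3000*0.3317 ≈ 4.4111.
SE_diff = SEM * √2 ≈ 4.4111 * 1.4142 ≈ 6.2383

6.24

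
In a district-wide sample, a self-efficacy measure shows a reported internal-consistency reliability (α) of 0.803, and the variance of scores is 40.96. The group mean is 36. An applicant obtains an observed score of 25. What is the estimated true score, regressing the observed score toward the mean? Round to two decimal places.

27.17

Estimated true score = 0.8030*25 + (1 − 0.8030)*36 ≈ 27.1670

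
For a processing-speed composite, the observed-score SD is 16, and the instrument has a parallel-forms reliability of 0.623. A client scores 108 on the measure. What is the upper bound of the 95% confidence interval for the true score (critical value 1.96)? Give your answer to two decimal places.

127.26

SEM = 16.0000 * √(1 − 0.6230) = 16.0000 * √0.3770 ≃ 16.0000 * 0.6140 ≃ 9.8241
Half-width = 1.96*9.8241 ≃ 19.2551
Upper limit = 108 + 19.2551 ≃ 127.2551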